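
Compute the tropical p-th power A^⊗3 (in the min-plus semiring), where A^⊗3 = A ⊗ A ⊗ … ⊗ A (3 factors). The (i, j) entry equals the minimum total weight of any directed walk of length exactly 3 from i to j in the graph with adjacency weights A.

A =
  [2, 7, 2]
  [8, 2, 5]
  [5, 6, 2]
A^⊗3 =
  [6, 10, 6]
  [12, 6, 9]
  [9, 10, 6]

Each entry (A^⊗3)_ij equals the minimum over all length-3 walks i = v_0 → v_1 → … → v_3 = j of Σ_t A[v_t][v_{t+1}]. For example, for (i, j) = (0, 2) we minimise over 9 possible intermediate vertex sequences; the minimum is 6, attained along the walk 0 → 0 → 0 → 2.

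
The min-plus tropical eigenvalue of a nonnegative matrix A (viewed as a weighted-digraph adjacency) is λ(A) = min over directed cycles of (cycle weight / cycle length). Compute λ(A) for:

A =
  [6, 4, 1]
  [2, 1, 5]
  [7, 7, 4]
λ(A) = 1

Enumerate directed cycles and compute their means (weight / length). Sample:
  cycle 0 → 0: weight = 6, length = 1, mean = 6/1 ≈ 6.000
  cycle 1 → 1: weight = 1, length = 1, mean = 1/1 ≈ 1.000
  cycle 2 → 2: weight = 4, length = 1, mean = 4/1 ≈ 4.000
  cycle 0 → 1 → 0: weight = 6, length = 2, mean = 6/2 ≈ 3.000
  cycle 0 → 2 → 0: weight = 8, length = 2, mean = 8/2 ≈ 4.000
  cycle 1 → 0 → 1: weight = 6, length = 2, mean = 6/2 ≈ 3.000
Minimum mean = 1.000, attained e.g. along the cycle 1 → 1 with weight 1 and length 1. So λ(A) = 1/1 = 1.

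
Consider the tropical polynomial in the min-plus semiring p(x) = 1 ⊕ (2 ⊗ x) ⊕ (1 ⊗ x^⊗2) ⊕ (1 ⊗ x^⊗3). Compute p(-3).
p(-3) = -8

A tropical monomial a ⊗ x^⊗i evaluates to a + i · x. Evaluating each term at x = -3:
  Term 0 contributes 1 + 0 · -3 = 1
  Term 1 contributes 2 + 1 · -3 = -1
  Term 2 contributes 1 + 2 · -3 = -5
  Term 3 contributes 1 + 3 · -3 = -8
p(-3) = ⊕ of these = min[1, -1, -5, -8] = -8.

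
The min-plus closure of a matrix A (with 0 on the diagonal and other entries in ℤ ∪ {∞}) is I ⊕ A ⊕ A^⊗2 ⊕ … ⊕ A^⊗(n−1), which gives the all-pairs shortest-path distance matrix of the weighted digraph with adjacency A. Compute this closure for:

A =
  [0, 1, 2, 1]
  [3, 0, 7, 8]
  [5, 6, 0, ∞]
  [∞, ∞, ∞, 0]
Closure =
  [0, 1, 2, 1]
  [3, 0, 5, 4]
  [5, 6, 0, 6]
  [∞, ∞, ∞, 0]

This is the Floyd-Warshall all-pairs shortest-path computation. For each intermediate vertex k = 0, 1, …, 3, update dist[i][j] ← min(dist[i][j], dist[i][k] + dist[k][j]). The final matrix gives, for each (i, j), the minimum total weight of any directed path from i to j (possibly empty when i = j).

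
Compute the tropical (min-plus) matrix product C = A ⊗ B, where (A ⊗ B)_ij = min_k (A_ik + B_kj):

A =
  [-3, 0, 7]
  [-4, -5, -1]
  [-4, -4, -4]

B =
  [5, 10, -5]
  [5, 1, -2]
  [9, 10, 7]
A ⊗ B =
  [2, 1, -8]
  [0, -4, -9]
  [1, -3, -9]

Apply the min-plus product entry-by-entry:
  C[0][0] = min over k of (A[0][0] + B[0][0] = -3 + 5 = 2, A[0][1] + B[1][0] = 0 + 5 = 5, A[0][2] + B[2][0] = 7 + 9 = 16) = 2 (attained at k = 0)
  C[0][1] = min over k of (A[0][0] + B[0][1] = -3 + 10 = 7, A[0][1] + B[1][1] = 0 + 1 = 1, A[0][2] + B[2][1] = 7 + 10 = 17) = 1 (attained at k = 1)
  C[0][2] = min over k of (A[0][0] + B[0][2] = -3 + -5 = -8, A[0][1] + B[1][2] = 0 + -2 = -2, A[0][2] + B[2][2] = 7 + 7 = 14) = -8 (attained at k = 0)
  C[1][0] = min over k of (A[1][0] + B[0][0] = -4 + 5 = 1, A[1][1] + B[1][0] = -5 + 5 = 0, A[1][2] + B[2][0] = -1 + 9 = 8) = 0 (attained at k = 1)
  C[1][1] = min over k of (A[1][0] + B[0][1] = -4 + 10 = 6, A[1][1] + B[1][1] = -5 + 1 = -4, A[1][2] + B[2][1] = -1 + 10 = 9) = -4 (attained at k = 1)
  C[1][2] = min over k of (A[1][0] + B[0][2] = -4 + -5 = -9, A[1][1] + B[1][2] = -5 + -2 = -7, A[1][2] + B[2][2] = -1 + 7 = 6) = -9 (attained at k = 0)
  C[2][0] = min over k of (A[2][0] + B[0][0] = -4 + 5 = 1, A[2][1] + B[1][0] = -4 + 5 = 1, A[2][2] + B[2][0] = -4 + 9 = 5) = 1 (attained at k = 0)
  C[2][1] = min over k of (A[2][0] + B[0][1] = -4 + 10 = 6, A[2][1] + B[1][1] = -4 + 1 = -3, A[2][2] + B[2][1] = -4 + 10 = 6) = -3 (attained at k = 1)
  C[2][2] = min over k of (A[2][0] + B[0][2] = -4 + -5 = -9, A[2][1] + B[1][2] = -4 + -2 = -6, A[2][2] + B[2][2] = -4 + 7 = 3) = -9 (attained at k = 0)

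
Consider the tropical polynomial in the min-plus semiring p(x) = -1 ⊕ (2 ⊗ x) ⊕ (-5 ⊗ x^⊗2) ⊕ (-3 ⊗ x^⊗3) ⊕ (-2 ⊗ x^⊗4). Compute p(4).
p(4) = -1

A tropical monomial a ⊗ x^⊗i evaluates to a + i · x. Evaluating each term at x = 4:
  Term 0 contributes -1 + 0 · 4 = -1
  Term 1 contributes 2 + 1 · 4 = 6
  Term 2 contributes -5 + 2 · 4 = 3
  Term 3 contributes -3 + 3 · 4 = 9
  Term 4 contributes -2 + 4 · 4 = 14
p(4) = ⊕ of these = min[-1, 6, 3, 9, 14] = -1.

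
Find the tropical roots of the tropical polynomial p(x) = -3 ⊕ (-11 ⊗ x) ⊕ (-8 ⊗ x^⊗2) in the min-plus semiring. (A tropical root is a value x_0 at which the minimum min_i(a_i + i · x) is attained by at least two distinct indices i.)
Roots: {-3, 8}

Each tropical root is a break point of the lower envelope of the lines y = a_i + i · x (there are 3 lines, with slopes 0, 1, ..., 2). Only the lines that attain the minimum somewhere contribute to roots; other lines are dominated. Here the surviving (envelope) indices are i = 2, i = 1, i = 0.
Intersections between consecutive envelope lines give the roots: for adjacent envelope indices i < j the intersection is x = (a_i − a_j) / (j − i). Reading off the sorted break points: {-3, 8}.
Verification: at each break x_0, at least two indices attain the minimum of min_i(a_i + i · x_0).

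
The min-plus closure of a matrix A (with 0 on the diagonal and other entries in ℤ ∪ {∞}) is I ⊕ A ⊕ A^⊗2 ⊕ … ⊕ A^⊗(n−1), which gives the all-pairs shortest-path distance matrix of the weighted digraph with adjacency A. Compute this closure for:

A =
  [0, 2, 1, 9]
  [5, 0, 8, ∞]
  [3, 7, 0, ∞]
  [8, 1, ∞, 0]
Closure =
  [0, 2, 1, 9]
  [5, 0, 6, 14]
  [3, 5, 0, 12]
  [6, 1, 7, 0]

This is the Floyd-Warshall all-pairs shortest-path computation. For each intermediate vertex k = 0, 1, …, 3, update dist[i][j] ← min(dist[i][j], dist[i][k] + dist[k][j]). The final matrix gives, for each (i, j), the minimum total weight of any directed path from i to j (possibly empty when i = j).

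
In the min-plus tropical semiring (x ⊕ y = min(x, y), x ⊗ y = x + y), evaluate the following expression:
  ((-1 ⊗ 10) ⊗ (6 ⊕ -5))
((-1 ⊗ 10) ⊗ (6 ⊕ -5)) = 4

Expand innermost to outermost. Recall ⊕ takes the minimum of its arguments and ⊗ takes their sum. Working out the expression ((-1 ⊗ 10) ⊗ (6 ⊕ -5)) gives 4.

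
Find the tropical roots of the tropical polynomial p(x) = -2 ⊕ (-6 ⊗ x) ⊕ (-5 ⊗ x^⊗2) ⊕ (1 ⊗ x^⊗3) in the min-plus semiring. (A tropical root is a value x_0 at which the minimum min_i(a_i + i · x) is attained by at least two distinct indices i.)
Roots: {-6, -1, 4}

Each tropical root is a break point of the lower envelope of the lines y = a_i + i · x (there are 4 lines, with slopes 0, 1, ..., 3). Only the lines that attain the minimum somewhere contribute to roots; other lines are dominated. Here the surviving (envelope) indices are i = 3, i = 2, i = 1, i = 0.
Intersections between consecutive envelope lines give the roots: for adjacent envelope indices i < j the intersection is x = (a_i − a_j) / (j − i). Reading off the sorted break points: {-6, -1, 4}.
Verification: at each break x_0, at least two indices attain the minimum of min_i(a_i + i · x_0).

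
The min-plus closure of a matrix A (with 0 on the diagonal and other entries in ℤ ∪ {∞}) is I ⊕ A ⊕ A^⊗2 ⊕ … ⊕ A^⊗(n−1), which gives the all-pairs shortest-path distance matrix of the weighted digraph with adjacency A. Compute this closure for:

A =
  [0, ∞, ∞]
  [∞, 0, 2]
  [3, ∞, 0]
Closure =
  [0, ∞, ∞]
  [5, 0, 2]
  [3, ∞, 0]

This is the Floyd-Warshall all-pairs shortest-path computation. For each intermediate vertex k = 0, 1, …, 2, update dist[i][j] ← min(dist[i][j], dist[i][k] + dist[k][j]). The final matrix gives, for each (i, j), the minimum total weight of any directed path from i to j (possibly empty when i = j).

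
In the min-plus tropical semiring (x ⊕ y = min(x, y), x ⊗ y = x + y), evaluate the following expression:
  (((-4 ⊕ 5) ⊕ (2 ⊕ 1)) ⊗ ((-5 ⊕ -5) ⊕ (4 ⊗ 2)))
(((-4 ⊕ 5) ⊕ (2 ⊕ 1)) ⊗ ((-5 ⊕ -5) ⊕ (4 ⊗ 2))) = -9

Expand innermost to outermost. Recall ⊕ takes the minimum of its arguments and ⊗ takes their sum. Working out the expression (((-4 ⊕ 5) ⊕ (2 ⊕ 1)) ⊗ ((-5 ⊕ -5) ⊕ (4 ⊗ 2))) gives -9.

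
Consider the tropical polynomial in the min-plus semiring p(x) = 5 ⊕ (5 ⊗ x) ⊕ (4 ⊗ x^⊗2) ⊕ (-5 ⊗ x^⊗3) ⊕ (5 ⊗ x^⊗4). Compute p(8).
p(8) = 5

A tropical monomial a ⊗ x^⊗i evaluates to a + i · x. Evaluating each term at x = 8:
  Term 0 contributes 5 + 0 · 8 = 5
  Term 1 contributes 5 + 1 · 8 = 13
  Term 2 contributes 4 + 2 · 8 = 20
  Term 3 contributes -5 + 3 · 8 = 19
  Term 4 contributes 5 + 4 · 8 = 37
p(8) = ⊕ of these = min[5, 13, 20, 19, 37] = 5.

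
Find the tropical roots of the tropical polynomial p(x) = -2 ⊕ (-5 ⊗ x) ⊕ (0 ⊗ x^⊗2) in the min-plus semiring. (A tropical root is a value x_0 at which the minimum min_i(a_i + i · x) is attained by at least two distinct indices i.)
Roots: {-5, 3}

Each tropical root is a break point of the lower envelope of the lines y = a_i + i · x (there are 3 lines, with slopes 0, 1, ..., 2). Only the lines that attain the minimum somewhere contribute to roots; other lines are dominated. Here the surviving (envelope) indices are i = 2, i = 1, i = 0.
Intersections between consecutive envelope lines give the roots: for adjacent envelope indices i < j the intersection is x = (a_i − a_j) / (j − i). Reading off the sorted break points: {-5, 3}.
Verification: at each break x_0, at least two indices attain the minimum of min_i(a_i + i · x_0).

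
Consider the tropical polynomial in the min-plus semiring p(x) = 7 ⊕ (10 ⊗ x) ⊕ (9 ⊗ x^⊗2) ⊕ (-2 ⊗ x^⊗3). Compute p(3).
p(3) = 7

A tropical monomial a ⊗ x^⊗i evaluates to a + i · x. Evaluating each term at x = 3:
  Term 0 contributes 7 + 0 · 3 = 7
  Term 1 contributes 10 + 1 · 3 = 13
  Term 2 contributes 9 + 2 · 3 = 15
  Term 3 contributes -2 + 3 · 3 = 7
p(3) = ⊕ of these = min[7, 13, 15, 7] = 7.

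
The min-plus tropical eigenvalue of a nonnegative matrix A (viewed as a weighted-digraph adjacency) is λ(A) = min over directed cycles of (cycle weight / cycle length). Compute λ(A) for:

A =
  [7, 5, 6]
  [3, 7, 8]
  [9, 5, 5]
λ(A) = 4

Enumerate directed cycles and compute their means (weight / length). Sample:
  cycle 0 → 0: weight = 7, length = 1, mean = 7/1 ≈ 7.000
  cycle 1 → 1: weight = 7, length = 1, mean = 7/1 ≈ 7.000
  cycle 2 → 2: weight = 5, length = 1, mean = 5/1 ≈ 5.000
  cycle 0 → 1 → 0: weight = 8, length = 2, mean = 8/2 ≈ 4.000
  cycle 0 → 2 → 0: weight = 15, length = 2, mean = 15/2 ≈ 7.500
  cycle 1 → 0 → 1: weight = 8, length = 2, mean = 8/2 ≈ 4.000
Minimum mean = 4.000, attained e.g. along the cycle 0 → 1 → 0 with weight 8 and length 2. So λ(A) = 8/2 = 4.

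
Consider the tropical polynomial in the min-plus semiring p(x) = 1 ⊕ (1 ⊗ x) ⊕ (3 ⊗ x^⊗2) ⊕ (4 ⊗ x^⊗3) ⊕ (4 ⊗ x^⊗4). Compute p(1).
p(1) = 1

A tropical monomial a ⊗ x^⊗i evaluates to a + i · x. Evaluating each term at x = 1:
  Term 0 contributes 1 + 0 · 1 = 1
  Term 1 contributes 1 + 1 · 1 = 2
  Term 2 contributes 3 + 2 · 1 = 5
  Term 3 contributes 4 + 3 · 1 = 7
  Term 4 contributes 4 + 4 · 1 = 8
p(1) = ⊕ of these = min[1, 2, 5, 7, 8] = 1.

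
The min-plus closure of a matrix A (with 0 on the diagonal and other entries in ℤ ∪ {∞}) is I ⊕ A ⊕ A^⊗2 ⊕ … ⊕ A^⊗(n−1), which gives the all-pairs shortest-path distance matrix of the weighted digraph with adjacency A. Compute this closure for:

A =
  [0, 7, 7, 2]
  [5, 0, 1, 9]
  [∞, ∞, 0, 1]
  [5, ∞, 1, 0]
Closure =
  [0, 7, 3, 2]
  [5, 0, 1, 2]
  [6, 13, 0, 1]
  [5, 12, 1, 0]

This is the Floyd-Warshall all-pairs shortest-path computation. For each intermediate vertex k = 0, 1, …, 3, update dist[i][j] ← min(dist[i][j], dist[i][k] + dist[k][j]). The final matrix gives, for each (i, j), the minimum total weight of any directed path from i to j (possibly empty when i = j).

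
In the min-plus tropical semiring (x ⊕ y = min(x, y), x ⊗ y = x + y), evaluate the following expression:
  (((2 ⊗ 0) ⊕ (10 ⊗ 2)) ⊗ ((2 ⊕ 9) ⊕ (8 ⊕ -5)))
(((2 ⊗ 0) ⊕ (10 ⊗ 2)) ⊗ ((2 ⊕ 9) ⊕ (8 ⊕ -5))) = -3

Expand innermost to outermost. Recall ⊕ takes the minimum of its arguments and ⊗ takes their sum. Working out the expression (((2 ⊗ 0) ⊕ (10 ⊗ 2)) ⊗ ((2 ⊕ 9) ⊕ (8 ⊕ -5))) gives -3.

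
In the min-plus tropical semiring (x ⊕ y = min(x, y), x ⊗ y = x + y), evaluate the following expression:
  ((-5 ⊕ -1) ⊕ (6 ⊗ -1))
((-5 ⊕ -1) ⊕ (6 ⊗ -1)) = -5

Expand innermost to outermost. Recall ⊕ takes the minimum of its arguments and ⊗ takes their sum. Working out the expression ((-5 ⊕ -1) ⊕ (6 ⊗ -1)) gives -5.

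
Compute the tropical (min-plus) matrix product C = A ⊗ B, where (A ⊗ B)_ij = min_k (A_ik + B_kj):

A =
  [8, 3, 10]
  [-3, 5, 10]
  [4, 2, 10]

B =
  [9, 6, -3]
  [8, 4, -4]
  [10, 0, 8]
A ⊗ B =
  [11, 7, -1]
  [6, 3, -6]
  [10, 6, -2]

Apply the min-plus product entry-by-entry:
  C[0][0] = min over k of (A[0][0] + B[0][0] = 8 + 9 = 17, A[0][1] + B[1][0] = 3 + 8 = 11, A[0][2] + B[2][0] = 10 + 10 = 20) = 11 (attained at k = 1)
  C[0][1] = min over k of (A[0][0] + B[0][1] = 8 + 6 = 14, A[0][1] + B[1][1] = 3 + 4 = 7, A[0][2] + B[2][1] = 10 + 0 = 10) = 7 (attained at k = 1)
  C[0][2] = min over k of (A[0][0] + B[0][2] = 8 + -3 = 5, A[0][1] + B[1][2] = 3 + -4 = -1, A[0][2] + B[2][2] = 10 + 8 = 18) = -1 (attained at k = 1)
  C[1][0] = min over k of (A[1][0] + B[0][0] = -3 + 9 = 6, A[1][1] + B[1][0] = 5 + 8 = 13, A[1][2] + B[2][0] = 10 + 10 = 20) = 6 (attained at k = 0)
  C[1][1] = min over k of (A[1][0] + B[0][1] = -3 + 6 = 3, A[1][1] + B[1][1] = 5 + 4 = 9, A[1][2] + B[2][1] = 10 + 0 = 10) = 3 (attained at k = 0)
  C[1][2] = min over k of (A[1][0] + B[0][2] = -3 + -3 = -6, A[1][1] + B[1][2] = 5 + -4 = 1, A[1][2] + B[2][2] = 10 + 8 = 18) = -6 (attained at k = 0)
  C[2][0] = min over k of (A[2][0] + B[0][0] = 4 + 9 = 13, A[2][1] + B[1][0] = 2 + 8 = 10, A[2][2] + B[2][0] = 10 + 10 = 20) = 10 (attained at k = 1)
  C[2][1] = min over k of (A[2][0] + B[0][1] = 4 + 6 = 10, A[2][1] + B[1][1] = 2 + 4 = 6, A[2][2] + B[2][1] = 10 + 0 = 10) = 6 (attained at k = 1)
  C[2][2] = min over k of (A[2][0] + B[0][2] = 4 + -3 = 1, A[2][1] + B[1][2] = 2 + -4 = -2, A[2][2] + B[2][2] = 10 + 8 = 18) = -2 (attained at k = 1)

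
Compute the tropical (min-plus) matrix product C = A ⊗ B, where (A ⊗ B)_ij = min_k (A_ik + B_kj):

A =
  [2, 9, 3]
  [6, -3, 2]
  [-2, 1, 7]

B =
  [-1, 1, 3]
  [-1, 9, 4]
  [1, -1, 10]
A ⊗ B =
  [1, 2, 5]
  [-4, 1, 1]
  [-3, -1, 1]

Apply the min-plus product entry-by-entry:
  C[0][0] = min over k of (A[0][0] + B[0][0] = 2 + -1 = 1, A[0][1] + B[1][0] = 9 + -1 = 8, A[0][2] + B[2][0] = 3 + 1 = 4) = 1 (attained at k = 0)
  C[0][1] = min over k of (A[0][0] + B[0][1] = 2 + 1 = 3, A[0][1] + B[1][1] = 9 + 9 = 18, A[0][2] + B[2][1] = 3 + -1 = 2) = 2 (attained at k = 2)
  C[0][2] = min over k of (A[0][0] + B[0][2] = 2 + 3 = 5, A[0][1] + B[1][2] = 9 + 4 = 13, A[0][2] + B[2][2] = 3 + 10 = 13) = 5 (attained at k = 0)
  C[1][0] = min over k of (A[1][0] + B[0][0] = 6 + -1 = 5, A[1][1] + B[1][0] = -3 + -1 = -4, A[1][2] + B[2][0] = 2 + 1 = 3) = -4 (attained at k = 1)
  C[1][1] = min over k of (A[1][0] + B[0][1] = 6 + 1 = 7, A[1][1] + B[1][1] = -3 + 9 = 6, A[1][2] + B[2][1] = 2 + -1 = 1) = 1 (attained at k = 2)
  C[1][2] = min over k of (A[1][0] + B[0][2] = 6 + 3 = 9, A[1][1] + B[1][2] = -3 + 4 = 1, A[1][2] + B[2][2] = 2 + 10 = 12) = 1 (attained at k = 1)
  C[2][0] = min over k of (A[2][0] + B[0][0] = -2 + -1 = -3, A[2][1] + B[1][0] = 1 + -1 = 0, A[2][2] + B[2][0] = 7 + 1 = 8) = -3 (attained at k = 0)
  C[2][1] = min over k of (A[2][0] + B[0][1] = -2 + 1 = -1, A[2][1] + B[1][1] = 1 + 9 = 10, A[2][2] + B[2][1] = 7 + -1 = 6) = -1 (attained at k = 0)
  C[2][2] = min over k of (A[2][0] + B[0][2] = -2 + 3 = 1, A[2][1] + B[1][2] = 1 + 4 = 5, A[2][2] + B[2][2] = 7 + 10 = 17) = 1 (attained at k = 0)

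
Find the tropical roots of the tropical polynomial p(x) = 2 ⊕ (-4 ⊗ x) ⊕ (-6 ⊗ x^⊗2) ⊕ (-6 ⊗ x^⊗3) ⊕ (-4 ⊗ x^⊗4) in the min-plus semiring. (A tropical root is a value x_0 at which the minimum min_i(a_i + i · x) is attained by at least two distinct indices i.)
Roots: {-2, 0, 2, 6}

Each tropical root is a break point of the lower envelope of the lines y = a_i + i · x (there are 5 lines, with slopes 0, 1, ..., 4). Only the lines that attain the minimum somewhere contribute to roots; other lines are dominated. Here the surviving (envelope) indices are i = 4, i = 3, i = 2, i = 1, i = 0.
Intersections between consecutive envelope lines give the roots: for adjacent envelope indices i < j the intersection is x = (a_i − a_j) / (j − i). Reading off the sorted break points: {-2, 0, 2, 6}.
Verification: at each break x_0, at least two indices attain the minimum of min_i(a_i + i · x_0).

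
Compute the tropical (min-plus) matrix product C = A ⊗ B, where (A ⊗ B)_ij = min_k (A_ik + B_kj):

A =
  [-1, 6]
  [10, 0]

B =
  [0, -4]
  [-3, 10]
A ⊗ B =
  [-1, -5]
  [-3, 6]

Apply the min-plus product entry-by-entry:
  C[0][0] = min over k of (A[0][0] + B[0][0] = -1 + 0 = -1, A[0][1] + B[1][0] = 6 + -3 = 3) = -1 (attained at k = 0)
  C[0][1] = min over k of (A[0][0] + B[0][1] = -1 + -4 = -5, A[0][1] + B[1][1] = 6 + 10 = 16) = -5 (attained at k = 0)
  C[1][0] = min over k of (A[1][0] + B[0][0] = 10 + 0 = 10, A[1][1] + B[1][0] = 0 + -3 = -3) = -3 (attained at k = 1)
  C[1][1] = min over k of (A[1][0] + B[0][1] = 10 + -4 = 6, A[1][1] + B[1][1] = 0 + 10 = 10) = 6 (attained at k = 0)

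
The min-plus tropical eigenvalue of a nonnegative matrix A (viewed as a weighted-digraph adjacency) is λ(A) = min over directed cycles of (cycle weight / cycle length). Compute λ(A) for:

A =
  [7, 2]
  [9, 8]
λ(A) = 11/2

Enumerate directed cycles and compute their means (weight / length). Sample:
  cycle 0 → 0: weight = 7, length = 1, mean = 7/1 ≈ 7.000
  cycle 1 → 1: weight = 8, length = 1, mean = 8/1 ≈ 8.000
  cycle 0 → 1 → 0: weight = 11, length = 2, mean = 11/2 ≈ 5.500
  cycle 1 → 0 → 1: weight = 11, length = 2, mean = 11/2 ≈ 5.500
Minimum mean = 5.500, attained e.g. along the cycle 0 → 1 → 0 with weight 11 and length 2. So λ(A) = 11/2 = 11/2.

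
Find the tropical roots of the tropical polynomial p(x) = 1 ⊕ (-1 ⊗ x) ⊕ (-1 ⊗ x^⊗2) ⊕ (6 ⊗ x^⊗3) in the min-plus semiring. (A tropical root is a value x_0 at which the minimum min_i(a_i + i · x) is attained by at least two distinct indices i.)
Roots: {-7, 0, 2}

Each tropical root is a break point of the lower envelope of the lines y = a_i + i · x (there are 4 lines, with slopes 0, 1, ..., 3). Only the lines that attain the minimum somewhere contribute to roots; other lines are dominated. Here the surviving (envelope) indices are i = 3, i = 2, i = 1, i = 0.
Intersections between consecutive envelope lines give the roots: for adjacent envelope indices i < j the intersection is x = (a_i − a_j) / (j − i). Reading off the sorted break points: {-7, 0, 2}.
Verification: at each break x_0, at least two indices attain the minimum of min_i(a_i + i · x_0).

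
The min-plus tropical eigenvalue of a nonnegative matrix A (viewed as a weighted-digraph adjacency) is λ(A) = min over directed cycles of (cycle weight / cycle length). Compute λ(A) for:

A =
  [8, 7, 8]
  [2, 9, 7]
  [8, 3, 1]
λ(A) = 1

Enumerate directed cycles and compute their means (weight / length). Sample:
  cycle 0 → 0: weight = 8, length = 1, mean = 8/1 ≈ 8.000
  cycle 1 → 1: weight = 9, length = 1, mean = 9/1 ≈ 9.000
  cycle 2 → 2: weight = 1, length = 1, mean = 1/1 ≈ 1.000
  cycle 0 → 1 → 0: weight = 9, length = 2, mean = 9/2 ≈ 4.500
  cycle 0 → 2 → 0: weight = 16, length = 2, mean = 16/2 ≈ 8.000
  cycle 1 → 0 → 1: weight = 9, length = 2, mean = 9/2 ≈ 4.500
Minimum mean = 1.000, attained e.g. along the cycle 2 → 2 with weight 1 and length 1. So λ(A) = 1/1 = 1.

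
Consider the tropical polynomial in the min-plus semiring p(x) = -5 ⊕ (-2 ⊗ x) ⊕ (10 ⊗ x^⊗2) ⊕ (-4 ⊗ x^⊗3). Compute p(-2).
p(-2) = -10

A tropical monomial a ⊗ x^⊗i evaluates to a + i · x. Evaluating each term at x = -2:
  Term 0 contributes -5 + 0 · -2 = -5
  Term 1 contributes -2 + 1 · -2 = -4
  Term 2 contributes 10 + 2 · -2 = 6
  Term 3 contributes -4 + 3 · -2 = -10
p(-2) = ⊕ of these = min[-5, -4, 6, -10] = -10.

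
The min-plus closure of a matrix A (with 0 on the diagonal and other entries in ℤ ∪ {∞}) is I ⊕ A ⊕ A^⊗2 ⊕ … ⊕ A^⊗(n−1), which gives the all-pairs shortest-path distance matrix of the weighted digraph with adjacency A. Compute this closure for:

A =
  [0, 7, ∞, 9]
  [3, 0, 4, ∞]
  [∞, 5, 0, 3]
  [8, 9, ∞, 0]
Closure =
  [0, 7, 11, 9]
  [3, 0, 4, 7]
  [8, 5, 0, 3]
  [8, 9, 13, 0]

This is the Floyd-Warshall all-pairs shortest-path computation. For each intermediate vertex k = 0, 1, …, 3, update dist[i][j] ← min(dist[i][j], dist[i][k] + dist[k][j]). The final matrix gives, for each (i, j), the minimum total weight of any directed path from i to j (possibly empty when i = j).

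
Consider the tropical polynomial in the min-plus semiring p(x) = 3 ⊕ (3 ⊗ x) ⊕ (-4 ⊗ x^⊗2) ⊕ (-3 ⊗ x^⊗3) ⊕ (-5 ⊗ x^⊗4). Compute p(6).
p(6) = 3

A tropical monomial a ⊗ x^⊗i evaluates to a + i · x. Evaluating each term at x = 6:
  Term 0 contributes 3 + 0 · 6 = 3
  Term 1 contributes 3 + 1 · 6 = 9
  Term 2 contributes -4 + 2 · 6 = 8
  Term 3 contributes -3 + 3 · 6 = 15
  Term 4 contributes -5 + 4 · 6 = 19
p(6) = ⊕ of these = min[3, 9, 8, 15, 19] = 3.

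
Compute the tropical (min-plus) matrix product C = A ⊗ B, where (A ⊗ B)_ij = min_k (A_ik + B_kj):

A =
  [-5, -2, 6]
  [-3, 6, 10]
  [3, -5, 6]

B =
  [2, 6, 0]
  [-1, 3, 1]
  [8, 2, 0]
A ⊗ B =
  [-3, 1, -5]
  [-1, 3, -3]
  [-6, -2, -4]

Apply the min-plus product entry-by-entry:
  C[0][0] = min over k of (A[0][0] + B[0][0] = -5 + 2 = -3, A[0][1] + B[1][0] = -2 + -1 = -3, A[0][2] + B[2][0] = 6 + 8 = 14) = -3 (attained at k = 0)
  C[0][1] = min over k of (A[0][0] + B[0][1] = -5 + 6 = 1, A[0][1] + B[1][1] = -2 + 3 = 1, A[0][2] + B[2][1] = 6 + 2 = 8) = 1 (attained at k = 0)
  C[0][2] = min over k of (A[0][0] + B[0][2] = -5 + 0 = -5, A[0][1] + B[1][2] = -2 + 1 = -1, A[0][2] + B[2][2] = 6 + 0 = 6) = -5 (attained at k = 0)
  C[1][0] = min over k of (A[1][0] + B[0][0] = -3 + 2 = -1, A[1][1] + B[1][0] = 6 + -1 = 5, A[1][2] + B[2][0] = 10 + 8 = 18) = -1 (attained at k = 0)
  C[1][1] = min over k of (A[1][0] + B[0][1] = -3 + 6 = 3, A[1][1] + B[1][1] = 6 + 3 = 9, A[1][2] + B[2][1] = 10 + 2 = 12) = 3 (attained at k = 0)
  C[1][2] = min over k of (A[1][0] + B[0][2] = -3 + 0 = -3, A[1][1] + B[1][2] = 6 + 1 = 7, A[1][2] + B[2][2] = 10 + 0 = 10) = -3 (attained at k = 0)
  C[2][0] = min over k of (A[2][0] + B[0][0] = 3 + 2 = 5, A[2][1] + B[1][0] = -5 + -1 = -6, A[2][2] + B[2][0] = 6 + 8 = 14) = -6 (attained at k = 1)
  C[2][1] = min over k of (A[2][0] + B[0][1] = 3 + 6 = 9, A[2][1] + B[1][1] = -5 + 3 = -2, A[2][2] + B[2][1] = 6 + 2 = 8) = -2 (attained at k = 1)
  C[2][2] = min over k of (A[2][0] + B[0][2] = 3 + 0 = 3, A[2][1] + B[1][2] = -5 + 1 = -4, A[2][2] + B[2][2] = 6 + 0 = 6) = -4 (attained at k = 1)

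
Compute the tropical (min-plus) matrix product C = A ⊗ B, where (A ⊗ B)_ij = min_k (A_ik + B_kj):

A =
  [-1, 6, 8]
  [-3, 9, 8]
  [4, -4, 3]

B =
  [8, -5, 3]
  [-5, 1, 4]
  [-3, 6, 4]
A ⊗ B =
  [1, -6, 2]
  [4, -8, 0]
  [-9, -3, 0]

Apply the min-plus product entry-by-entry:
  C[0][0] = min over k of (A[0][0] + B[0][0] = -1 + 8 = 7, A[0][1] + B[1][0] = 6 + -5 = 1, A[0][2] + B[2][0] = 8 + -3 = 5) = 1 (attained at k = 1)
  C[0][1] = min over k of (A[0][0] + B[0][1] = -1 + -5 = -6, A[0][1] + B[1][1] = 6 + 1 = 7, A[0][2] + B[2][1] = 8 + 6 = 14) = -6 (attained at k = 0)
  C[0][2] = min over k of (A[0][0] + B[0][2] = -1 + 3 = 2, A[0][1] + B[1][2] = 6 + 4 = 10, A[0][2] + B[2][2] = 8 + 4 = 12) = 2 (attained at k = 0)
  C[1][0] = min over k of (A[1][0] + B[0][0] = -3 + 8 = 5, A[1][1] + B[1][0] = 9 + -5 = 4, A[1][2] + B[2][0] = 8 + -3 = 5) = 4 (attained at k = 1)
  C[1][1] = min over k of (A[1][0] + B[0][1] = -3 + -5 = -8, A[1][1] + B[1][1] = 9 + 1 = 10, A[1][2] + B[2][1] = 8 + 6 = 14) = -8 (attained at k = 0)
  C[1][2] = min over k of (A[1][0] + B[0][2] = -3 + 3 = 0, A[1][1] + B[1][2] = 9 + 4 = 13, A[1][2] + B[2][2] = 8 + 4 = 12) = 0 (attained at k = 0)
  C[2][0] = min over k of (A[2][0] + B[0][0] = 4 + 8 = 12, A[2][1] + B[1][0] = -4 + -5 = -9, A[2][2] + B[2][0] = 3 + -3 = 0) = -9 (attained at k = 1)
  C[2][1] = min over k of (A[2][0] + B[0][1] = 4 + -5 = -1, A[2][1] + B[1][1] = -4 + 1 = -3, A[2][2] + B[2][1] = 3 + 6 = 9) = -3 (attained at k = 1)
  C[2][2] = min over k of (A[2][0] + B[0][2] = 4 + 3 = 7, A[2][1] + B[1][2] = -4 + 4 = 0, A[2][2] + B[2][2] = 3 + 4 = 7) = 0 (attained at k = 1)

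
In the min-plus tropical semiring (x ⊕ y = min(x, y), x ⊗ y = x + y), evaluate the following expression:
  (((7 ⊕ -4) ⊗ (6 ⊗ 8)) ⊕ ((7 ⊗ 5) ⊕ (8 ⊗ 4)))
(((7 ⊕ -4) ⊗ (6 ⊗ 8)) ⊕ ((7 ⊗ 5) ⊕ (8 ⊗ 4))) = 10

Expand innermost to outermost. Recall ⊕ takes the minimum of its arguments and ⊗ takes their sum. Working out the expression (((7 ⊕ -4) ⊗ (6 ⊗ 8)) ⊕ ((7 ⊗ 5) ⊕ (8 ⊗ 4))) gives 10.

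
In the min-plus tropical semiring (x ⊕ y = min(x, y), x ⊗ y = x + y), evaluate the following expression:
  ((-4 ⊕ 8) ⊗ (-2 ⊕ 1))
((-4 ⊕ 8) ⊗ (-2 ⊕ 1)) = -6

Expand innermost to outermost. Recall ⊕ takes the minimum of its arguments and ⊗ takes their sum. Working out the expression ((-4 ⊕ 8) ⊗ (-2 ⊕ 1)) gives -6.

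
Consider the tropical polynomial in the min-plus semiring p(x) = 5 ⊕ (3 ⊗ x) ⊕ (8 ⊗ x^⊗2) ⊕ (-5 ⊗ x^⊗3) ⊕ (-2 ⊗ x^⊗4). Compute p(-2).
p(-2) = -11

A tropical monomial a ⊗ x^⊗i evaluates to a + i · x. Evaluating each term at x = -2:
  Term 0 contributes 5 + 0 · -2 = 5
  Term 1 contributes 3 + 1 · -2 = 1
  Term 2 contributes 8 + 2 · -2 = 4
  Term 3 contributes -5 + 3 · -2 = -11
  Term 4 contributes -2 + 4 · -2 = -10
p(-2) = ⊕ of these = min[5, 1, 4, -11, -10] = -11.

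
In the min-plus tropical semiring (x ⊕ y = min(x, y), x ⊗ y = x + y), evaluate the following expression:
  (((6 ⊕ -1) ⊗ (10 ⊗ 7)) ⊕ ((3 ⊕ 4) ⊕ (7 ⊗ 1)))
(((6 ⊕ -1) ⊗ (10 ⊗ 7)) ⊕ ((3 ⊕ 4) ⊕ (7 ⊗ 1))) = 3

Expand innermost to outermost. Recall ⊕ takes the minimum of its arguments and ⊗ takes their sum. Working out the expression (((6 ⊕ -1) ⊗ (10 ⊗ 7)) ⊕ ((3 ⊕ 4) ⊕ (7 ⊗ 1))) gives 3.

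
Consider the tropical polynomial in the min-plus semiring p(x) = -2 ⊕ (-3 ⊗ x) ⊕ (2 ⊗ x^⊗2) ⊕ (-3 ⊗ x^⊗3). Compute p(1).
p(1) = -2

A tropical monomial a ⊗ x^⊗i evaluates to a + i · x. Evaluating each term at x = 1:
  Term 0 contributes -2 + 0 · 1 = -2
  Term 1 contributes -3 + 1 · 1 = -2
  Term 2 contributes 2 + 2 · 1 = 4
  Term 3 contributes -3 + 3 · 1 = 0
p(1) = ⊕ of these = min[-2, -2, 4, 0] = -2.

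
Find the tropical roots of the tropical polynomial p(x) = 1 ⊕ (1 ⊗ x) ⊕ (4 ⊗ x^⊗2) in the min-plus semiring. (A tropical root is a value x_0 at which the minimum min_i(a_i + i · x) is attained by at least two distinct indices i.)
Roots: {-3, 0}

Each tropical root is a break point of the lower envelope of the lines y = a_i + i · x (there are 3 lines, with slopes 0, 1, ..., 2). Only the lines that attain the minimum somewhere contribute to roots; other lines are dominated. Here the surviving (envelope) indices are i = 2, i = 1, i = 0.
Intersections between consecutive envelope lines give the roots: for adjacent envelope indices i < j the intersection is x = (a_i − a_j) / (j − i). Reading off the sorted break points: {-3, 0}.
Verification: at each break x_0, at least two indices attain the minimum of min_i(a_i + i · x_0).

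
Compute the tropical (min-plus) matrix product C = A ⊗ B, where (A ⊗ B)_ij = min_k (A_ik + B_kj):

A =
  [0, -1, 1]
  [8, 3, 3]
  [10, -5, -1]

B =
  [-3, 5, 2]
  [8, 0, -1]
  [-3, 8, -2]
A ⊗ B =
  [-3, -1, -2]
  [0, 3, 1]
  [-4, -5, -6]

Apply the min-plus product entry-by-entry:
  C[0][0] = min over k of (A[0][0] + B[0][0] = 0 + -3 = -3, A[0][1] + B[1][0] = -1 + 8 = 7, A[0][2] + B[2][0] = 1 + -3 = -2) = -3 (attained at k = 0)
  C[0][1] = min over k of (A[0][0] + B[0][1] = 0 + 5 = 5, A[0][1] + B[1][1] = -1 + 0 = -1, A[0][2] + B[2][1] = 1 + 8 = 9) = -1 (attained at k = 1)
  C[0][2] = min over k of (A[0][0] + B[0][2] = 0 + 2 = 2, A[0][1] + B[1][2] = -1 + -1 = -2, A[0][2] + B[2][2] = 1 + -2 = -1) = -2 (attained at k = 1)
  C[1][0] = min over k of (A[1][0] + B[0][0] = 8 + -3 = 5, A[1][1] + B[1][0] = 3 + 8 = 11, A[1][2] + B[2][0] = 3 + -3 = 0) = 0 (attained at k = 2)
  C[1][1] = min over k of (A[1][0] + B[0][1] = 8 + 5 = 13, A[1][1] + B[1][1] = 3 + 0 = 3, A[1][2] + B[2][1] = 3 + 8 = 11) = 3 (attained at k = 1)
  C[1][2] = min over k of (A[1][0] + B[0][2] = 8 + 2 = 10, A[1][1] + B[1][2] = 3 + -1 = 2, A[1][2] + B[2][2] = 3 + -2 = 1) = 1 (attained at k = 2)
  C[2][0] = min over k of (A[2][0] + B[0][0] = 10 + -3 = 7, A[2][1] + B[1][0] = -5 + 8 = 3, A[2][2] + B[2][0] = -1 + -3 = -4) = -4 (attained at k = 2)
  C[2][1] = min over k of (A[2][0] + B[0][1] = 10 + 5 = 15, A[2][1] + B[1][1] = -5 + 0 = -5, A[2][2] + B[2][1] = -1 + 8 = 7) = -5 (attained at k = 1)
  C[2][2] = min over k of (A[2][0] + B[0][2] = 10 + 2 = 12, A[2][1] + B[1][2] = -5 + -1 = -6, A[2][2] + B[2][2] = -1 + -2 = -3) = -6 (attained at k = 1)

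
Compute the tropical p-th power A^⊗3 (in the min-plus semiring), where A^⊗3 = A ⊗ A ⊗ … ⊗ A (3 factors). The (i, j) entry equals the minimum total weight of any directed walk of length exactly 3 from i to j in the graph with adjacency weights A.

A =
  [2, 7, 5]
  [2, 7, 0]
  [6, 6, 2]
A^⊗3 =
  [6, 11, 9]
  [6, 8, 4]
  [10, 10, 6]

Each entry (A^⊗3)_ij equals the minimum over all length-3 walks i = v_0 → v_1 → … → v_3 = j of Σ_t A[v_t][v_{t+1}]. For example, for (i, j) = (0, 2) we minimise over 9 possible intermediate vertex sequences; the minimum is 9, attained along the walk 0 → 0 → 0 → 2.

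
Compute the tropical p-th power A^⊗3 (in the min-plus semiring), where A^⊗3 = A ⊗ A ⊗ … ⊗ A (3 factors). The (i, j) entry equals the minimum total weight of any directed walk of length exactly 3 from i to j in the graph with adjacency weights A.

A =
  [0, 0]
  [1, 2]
A^⊗3 =
  [0, 0]
  [1, 1]

Each entry (A^⊗3)_ij equals the minimum over all length-3 walks i = v_0 → v_1 → … → v_3 = j of Σ_t A[v_t][v_{t+1}]. For example, for (i, j) = (0, 1) we minimise over 4 possible intermediate vertex sequences; the minimum is 0, attained along the walk 0 → 0 → 0 → 1.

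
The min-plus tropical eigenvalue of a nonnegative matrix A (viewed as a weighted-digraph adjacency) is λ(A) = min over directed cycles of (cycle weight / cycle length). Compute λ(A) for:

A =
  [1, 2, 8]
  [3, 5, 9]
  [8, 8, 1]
λ(A) = 1

Enumerate directed cycles and compute their means (weight / length). Sample:
  cycle 0 → 0: weight = 1, length = 1, mean = 1/1 ≈ 1.000
  cycle 1 → 1: weight = 5, length = 1, mean = 5/1 ≈ 5.000
  cycle 2 → 2: weight = 1, length = 1, mean = 1/1 ≈ 1.000
  cycle 0 → 1 → 0: weight = 5, length = 2, mean = 5/2 ≈ 2.500
  cycle 0 → 2 → 0: weight = 16, length = 2, mean = 16/2 ≈ 8.000
  cycle 1 → 0 → 1: weight = 5, length = 2, mean = 5/2 ≈ 2.500
Minimum mean = 1.000, attained e.g. along the cycle 0 → 0 with weight 1 and length 1. So λ(A) = 1/1 = 1.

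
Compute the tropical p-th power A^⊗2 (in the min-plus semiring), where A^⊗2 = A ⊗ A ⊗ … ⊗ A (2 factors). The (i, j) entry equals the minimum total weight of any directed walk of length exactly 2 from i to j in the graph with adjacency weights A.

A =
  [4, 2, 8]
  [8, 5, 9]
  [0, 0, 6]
A^⊗2 =
  [8, 6, 11]
  [9, 9, 14]
  [4, 2, 8]

Each entry (A^⊗2)_ij equals the minimum over all length-2 walks i = v_0 → v_1 → … → v_2 = j of Σ_t A[v_t][v_{t+1}]. For example, for (i, j) = (0, 2) we minimise over 3 possible intermediate vertex sequences; the minimum is 11, attained along the walk 0 → 1 → 2.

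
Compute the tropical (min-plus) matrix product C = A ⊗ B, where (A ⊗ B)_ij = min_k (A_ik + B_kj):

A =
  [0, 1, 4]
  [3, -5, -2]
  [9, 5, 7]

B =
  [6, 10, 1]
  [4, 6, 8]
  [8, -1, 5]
A ⊗ B =
  [5, 3, 1]
  [-1, -3, 3]
  [9, 6, 10]

Apply the min-plus product entry-by-entry:
  C[0][0] = min over k of (A[0][0] + B[0][0] = 0 + 6 = 6, A[0][1] + B[1][0] = 1 + 4 = 5, A[0][2] + B[2][0] = 4 + 8 = 12) = 5 (attained at k = 1)
  C[0][1] = min over k of (A[0][0] + B[0][1] = 0 + 10 = 10, A[0][1] + B[1][1] = 1 + 6 = 7, A[0][2] + B[2][1] = 4 + -1 = 3) = 3 (attained at k = 2)
  C[0][2] = min over k of (A[0][0] + B[0][2] = 0 + 1 = 1, A[0][1] + B[1][2] = 1 + 8 = 9, A[0][2] + B[2][2] = 4 + 5 = 9) = 1 (attained at k = 0)
  C[1][0] = min over k of (A[1][0] + B[0][0] = 3 + 6 = 9, A[1][1] + B[1][0] = -5 + 4 = -1, A[1][2] + B[2][0] = -2 + 8 = 6) = -1 (attained at k = 1)
  C[1][1] = min over k of (A[1][0] + B[0][1] = 3 + 10 = 13, A[1][1] + B[1][1] = -5 + 6 = 1, A[1][2] + B[2][1] = -2 + -1 = -3) = -3 (attained at k = 2)
  C[1][2] = min over k of (A[1][0] + B[0][2] = 3 + 1 = 4, A[1][1] + B[1][2] = -5 + 8 = 3, A[1][2] + B[2][2] = -2 + 5 = 3) = 3 (attained at k = 1)
  C[2][0] = min over k of (A[2][0] + B[0][0] = 9 + 6 = 15, A[2][1] + B[1][0] = 5 + 4 = 9, A[2][2] + B[2][0] = 7 + 8 = 15) = 9 (attained at k = 1)
  C[2][1] = min over k of (A[2][0] + B[0][1] = 9 + 10 = 19, A[2][1] + B[1][1] = 5 + 6 = 11, A[2][2] + B[2][1] = 7 + -1 = 6) = 6 (attained at k = 2)
  C[2][2] = min over k of (A[2][0] + B[0][2] = 9 + 1 = 10, A[2][1] + B[1][2] = 5 + 8 = 13, A[2][2] + B[2][2] = 7 + 5 = 12) = 10 (attained at k = 0)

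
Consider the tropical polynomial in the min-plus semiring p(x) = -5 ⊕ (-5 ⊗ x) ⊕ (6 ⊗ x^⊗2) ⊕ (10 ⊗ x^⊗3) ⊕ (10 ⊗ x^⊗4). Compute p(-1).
p(-1) = -6

A tropical monomial a ⊗ x^⊗i evaluates to a + i · x. Evaluating each term at x = -1:
  Term 0 contributes -5 + 0 · -1 = -5
  Term 1 contributes -5 + 1 · -1 = -6
  Term 2 contributes 6 + 2 · -1 = 4
  Term 3 contributes 10 + 3 · -1 = 7
  Term 4 contributes 10 + 4 · -1 = 6
p(-1) = ⊕ of these = min[-5, -6, 4, 7, 6] = -6.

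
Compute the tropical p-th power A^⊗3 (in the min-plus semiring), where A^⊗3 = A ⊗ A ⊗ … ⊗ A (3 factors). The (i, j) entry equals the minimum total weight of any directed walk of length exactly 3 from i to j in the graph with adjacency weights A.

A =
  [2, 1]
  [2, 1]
A^⊗3 =
  [4, 3]
  [4, 3]

Each entry (A^⊗3)_ij equals the minimum over all length-3 walks i = v_0 → v_1 → … → v_3 = j of Σ_t A[v_t][v_{t+1}]. For example, for (i, j) = (0, 1) we minimise over 4 possible intermediate vertex sequences; the minimum is 3, attained along the walk 0 → 1 → 1 → 1.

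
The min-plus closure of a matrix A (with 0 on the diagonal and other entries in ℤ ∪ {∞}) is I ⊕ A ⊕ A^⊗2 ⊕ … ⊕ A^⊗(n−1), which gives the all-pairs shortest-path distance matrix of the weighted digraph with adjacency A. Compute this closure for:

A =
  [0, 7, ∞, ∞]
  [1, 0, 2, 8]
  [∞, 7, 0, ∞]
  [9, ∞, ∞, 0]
Closure =
  [0, 7, 9, 15]
  [1, 0, 2, 8]
  [8, 7, 0, 15]
  [9, 16, 18, 0]

This is the Floyd-Warshall all-pairs shortest-path computation. For each intermediate vertex k = 0, 1, …, 3, update dist[i][j] ← min(dist[i][j], dist[i][k] + dist[k][j]). The final matrix gives, for each (i, j), the minimum total weight of any directed path from i to j (possibly empty when i = j).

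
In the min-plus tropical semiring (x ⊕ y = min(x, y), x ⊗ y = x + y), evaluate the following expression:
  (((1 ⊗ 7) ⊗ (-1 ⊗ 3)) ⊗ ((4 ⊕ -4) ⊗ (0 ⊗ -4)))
(((1 ⊗ 7) ⊗ (-1 ⊗ 3)) ⊗ ((4 ⊕ -4) ⊗ (0 ⊗ -4))) = 2

Expand innermost to outermost. Recall ⊕ takes the minimum of its arguments and ⊗ takes their sum. Working out the expression (((1 ⊗ 7) ⊗ (-1 ⊗ 3)) ⊗ ((4 ⊕ -4) ⊗ (0 ⊗ -4))) gives 2.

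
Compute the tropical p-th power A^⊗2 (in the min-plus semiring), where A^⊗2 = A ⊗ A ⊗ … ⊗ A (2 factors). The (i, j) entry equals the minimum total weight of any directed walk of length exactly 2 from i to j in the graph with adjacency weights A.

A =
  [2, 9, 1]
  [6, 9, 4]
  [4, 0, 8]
A^⊗2 =
  [4, 1, 3]
  [8, 4, 7]
  [6, 8, 4]

Each entry (A^⊗2)_ij equals the minimum over all length-2 walks i = v_0 → v_1 → … → v_2 = j of Σ_t A[v_t][v_{t+1}]. For example, for (i, j) = (0, 2) we minimise over 3 possible intermediate vertex sequences; the minimum is 3, attained along the walk 0 → 0 → 2.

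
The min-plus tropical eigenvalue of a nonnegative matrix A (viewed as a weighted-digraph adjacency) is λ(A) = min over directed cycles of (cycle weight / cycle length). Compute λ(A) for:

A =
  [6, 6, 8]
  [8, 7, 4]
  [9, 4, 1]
λ(A) = 1

Enumerate directed cycles and compute their means (weight / length). Sample:
  cycle 0 → 0: weight = 6, length = 1, mean = 6/1 ≈ 6.000
  cycle 1 → 1: weight = 7, length = 1, mean = 7/1 ≈ 7.000
  cycle 2 → 2: weight = 1, length = 1, mean = 1/1 ≈ 1.000
  cycle 0 → 1 → 0: weight = 14, length = 2, mean = 14/2 ≈ 7.000
  cycle 0 → 2 → 0: weight = 17, length = 2, mean = 17/2 ≈ 8.500
  cycle 1 → 0 → 1: weight = 14, length = 2, mean = 14/2 ≈ 7.000
Minimum mean = 1.000, attained e.g. along the cycle 2 → 2 with weight 1 and length 1. So λ(A) = 1/1 = 1.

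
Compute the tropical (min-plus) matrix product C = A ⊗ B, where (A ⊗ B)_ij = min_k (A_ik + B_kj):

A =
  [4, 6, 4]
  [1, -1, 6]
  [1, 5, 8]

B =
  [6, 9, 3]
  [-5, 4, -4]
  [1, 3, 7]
A ⊗ B =
  [1, 7, 2]
  [-6, 3, -5]
  [0, 9, 1]

Apply the min-plus product entry-by-entry:
  C[0][0] = min over k of (A[0][0] + B[0][0] = 4 + 6 = 10, A[0][1] + B[1][0] = 6 + -5 = 1, A[0][2] + B[2][0] = 4 + 1 = 5) = 1 (attained at k = 1)
  C[0][1] = min over k of (A[0][0] + B[0][1] = 4 + 9 = 13, A[0][1] + B[1][1] = 6 + 4 = 10, A[0][2] + B[2][1] = 4 + 3 = 7) = 7 (attained at k = 2)
  C[0][2] = min over k of (A[0][0] + B[0][2] = 4 + 3 = 7, A[0][1] + B[1][2] = 6 + -4 = 2, A[0][2] + B[2][2] = 4 + 7 = 11) = 2 (attained at k = 1)
  C[1][0] = min over k of (A[1][0] + B[0][0] = 1 + 6 = 7, A[1][1] + B[1][0] = -1 + -5 = -6, A[1][2] + B[2][0] = 6 + 1 = 7) = -6 (attained at k = 1)
  C[1][1] = min over k of (A[1][0] + B[0][1] = 1 + 9 = 10, A[1][1] + B[1][1] = -1 + 4 = 3, A[1][2] + B[2][1] = 6 + 3 = 9) = 3 (attained at k = 1)
  C[1][2] = min over k of (A[1][0] + B[0][2] = 1 + 3 = 4, A[1][1] + B[1][2] = -1 + -4 = -5, A[1][2] + B[2][2] = 6 + 7 = 13) = -5 (attained at k = 1)
  C[2][0] = min over k of (A[2][0] + B[0][0] = 1 + 6 = 7, A[2][1] + B[1][0] = 5 + -5 = 0, A[2][2] + B[2][0] = 8 + 1 = 9) = 0 (attained at k = 1)
  C[2][1] = min over k of (A[2][0] + B[0][1] = 1 + 9 = 10, A[2][1] + B[1][1] = 5 + 4 = 9, A[2][2] + B[2][1] = 8 + 3 = 11) = 9 (attained at k = 1)
  C[2][2] = min over k of (A[2][0] + B[0][2] = 1 + 3 = 4, A[2][1] + B[1][2] = 5 + -4 = 1, A[2][2] + B[2][2] = 8 + 7 = 15) = 1 (attained at k = 1)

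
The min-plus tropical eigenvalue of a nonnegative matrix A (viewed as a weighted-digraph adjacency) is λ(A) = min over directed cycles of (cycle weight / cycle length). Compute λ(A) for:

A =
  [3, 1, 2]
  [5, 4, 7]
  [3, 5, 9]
λ(A) = 5/2

Enumerate directed cycles and compute their means (weight / length). Sample:
  cycle 0 → 0: weight = 3, length = 1, mean = 3/1 ≈ 3.000
  cycle 1 → 1: weight = 4, length = 1, mean = 4/1 ≈ 4.000
  cycle 2 → 2: weight = 9, length = 1, mean = 9/1 ≈ 9.000
  cycle 0 → 1 → 0: weight = 6, length = 2, mean = 6/2 ≈ 3.000
  cycle 0 → 2 → 0: weight = 5, length = 2, mean = 5/2 ≈ 2.500
  cycle 1 → 0 → 1: weight = 6, length = 2, mean = 6/2 ≈ 3.000
Minimum mean = 2.500, attained e.g. along the cycle 0 → 2 → 0 with weight 5 and length 2. So λ(A) = 5/2 = 5/2.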